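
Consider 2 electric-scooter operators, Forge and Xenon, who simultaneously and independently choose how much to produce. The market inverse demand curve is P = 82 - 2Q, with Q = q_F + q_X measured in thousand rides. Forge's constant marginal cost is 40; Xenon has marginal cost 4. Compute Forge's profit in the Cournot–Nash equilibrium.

2

Forge's profit: π_F = (82 - 2Q)q_F - (40q_F). Setting ∂π_F/∂q_F = 0: 42 - 4q_F - 2(q_X) = 0.
Xenon's first-order condition: 78 - 4q_X - 2(q_F) = 0.
So q_F = (42 - 2q_X)/4 and q_X = (78 - 2q_F)/4.
Substituting one into the other gives q_F = 1 and q_X = 19.
Price P = 82 - 2·20 = 42.
Forge's profit: (42 - 40)·1 = 2.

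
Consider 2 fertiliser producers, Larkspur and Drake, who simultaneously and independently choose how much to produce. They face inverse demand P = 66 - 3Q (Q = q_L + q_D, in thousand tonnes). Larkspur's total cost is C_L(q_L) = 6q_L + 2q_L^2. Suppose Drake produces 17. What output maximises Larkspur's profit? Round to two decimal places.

0.90

With the rival's output fixed at 17, Larkspur's profit is π_L = (66 - 3·17 - 3q_L)q_L - (6q_L + 2q_L²) = (15 - 3q_L)q_L - (6q_L + 2q_L²).
∂π_L/∂q_L = 9 - 10q_L = 0, so q_L = 9/10.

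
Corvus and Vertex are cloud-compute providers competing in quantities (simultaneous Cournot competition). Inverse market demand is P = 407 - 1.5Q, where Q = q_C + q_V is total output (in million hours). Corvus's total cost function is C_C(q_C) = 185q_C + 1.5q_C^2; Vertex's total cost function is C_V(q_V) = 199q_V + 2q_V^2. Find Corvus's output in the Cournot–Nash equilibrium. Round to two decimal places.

31.25

Corvus's profit: π_C = (407 - 1.5Q)q_C - (185q_C + (3/2)q_C²). Setting ∂π_C/∂q_C = 0: 222 - 6q_C - (3/2)(q_V) = 0.
Vertex's profit: π_V = (407 - 1.5Q)q_V - (199q_V + 2q_V²). Setting ∂π_V/∂q_V = 0: 208 - 7q_V - (3/2)(q_C) = 0.
So q_C = (222 - (3/2)q_V)/6 and q_V = (208 - (3/2)q_C)/7.
Solving the pair: q_C = 1656/53, q_V = 1220/53.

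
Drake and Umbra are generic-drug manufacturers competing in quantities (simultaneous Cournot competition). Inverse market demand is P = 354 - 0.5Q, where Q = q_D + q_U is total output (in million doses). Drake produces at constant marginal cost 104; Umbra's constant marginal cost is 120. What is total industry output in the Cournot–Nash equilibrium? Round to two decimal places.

Drake's profit: π_D = (354 - 0.5Q)q_D - (104q_D). Setting ∂π_D/∂q_D = 0: 250 - q_D - (1/2)(q_U) = 0.
Umbra's first-order condition: 234 - q_U - (1/2)(q_D) = 0.
Rearranging gives the reaction functions q_D = (250 - (1/2)q_U) and q_U = (234 - (1/2)q_D).
Substituting one into the other gives q_D = 532/3 and q_U = 436/3.
Total output Q = 532/3 + 436/3 = 968/3.

322.67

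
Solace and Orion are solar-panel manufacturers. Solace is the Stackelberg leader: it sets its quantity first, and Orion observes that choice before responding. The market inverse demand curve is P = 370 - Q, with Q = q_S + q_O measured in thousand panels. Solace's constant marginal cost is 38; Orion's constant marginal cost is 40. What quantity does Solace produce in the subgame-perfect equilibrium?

The follower Orion best-responds to any q_S: π_O = (370 - Q)q_O - 40q_O.
∂π_O/∂q_O = 330 - q_S - 2q_O = 0 gives the reaction function q_O = (330 - q_S)/2.
Solace substitutes q_O(q_S) into its own profit: π_S = q_S(370 - q_S - (330 - q_S)/2) - 38q_S = (205 - (1/2)q_S)q_S - 38q_S.
Maximising: ∂π_S/∂q_S = 167 - q_S = 0, giving q_S = 167.
Then q_O = (330 - 167)/2 = 163/2.

167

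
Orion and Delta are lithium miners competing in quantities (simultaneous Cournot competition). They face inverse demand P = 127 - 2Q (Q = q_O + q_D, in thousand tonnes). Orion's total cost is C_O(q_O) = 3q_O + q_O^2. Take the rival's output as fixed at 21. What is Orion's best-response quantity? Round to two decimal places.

13.67

With the rival's output fixed at 21, Orion's profit is π_O = (127 - 2·21 - 2q_O)q_O - (3q_O + q_O²) = (85 - 2q_O)q_O - (3q_O + q_O²).
∂π_O/∂q_O = 82 - 6q_O = 0, so q_O = 41/3.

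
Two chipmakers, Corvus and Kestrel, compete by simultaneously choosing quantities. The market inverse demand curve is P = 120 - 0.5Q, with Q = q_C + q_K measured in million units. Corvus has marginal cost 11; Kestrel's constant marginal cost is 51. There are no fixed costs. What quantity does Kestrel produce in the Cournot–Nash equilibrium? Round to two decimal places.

19.33

Corvus's profit: π_C = (120 - 0.5Q)q_C - (11q_C). Setting ∂π_C/∂q_C = 0: 109 - q_C - (1/2)(q_K) = 0.
Kestrel's profit: π_K = (120 - 0.5Q)q_K - (51q_K). Setting ∂π_K/∂q_K = 0: 69 - q_K - (1/2)(q_C) = 0.
Best responses: q_C = (109 - (1/2)q_K), q_K = (69 - (1/2)q_C).
Solving the pair: q_C = 298/3, q_K = 58/3.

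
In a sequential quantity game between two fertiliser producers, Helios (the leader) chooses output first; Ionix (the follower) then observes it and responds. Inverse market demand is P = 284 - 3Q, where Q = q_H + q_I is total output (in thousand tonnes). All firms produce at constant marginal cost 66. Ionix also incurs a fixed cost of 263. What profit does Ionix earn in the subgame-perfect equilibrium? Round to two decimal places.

727.08

Solve by backward induction. Given q_H, the follower Ionix maximises π_I = (284 - 3q_H - 3q_I)q_I - 66q_I.
Setting the follower's marginal profit to zero, 218 - 3q_H - 6q_I = 0, i.e. q_I = (218 - 3q_H)/6.
Helios substitutes q_I(q_H) into its own profit: π_H = q_H(284 - 3q_H - (218 - 3q_H)/2) - 66q_H = (175 - (3/2)q_H)q_H - 66q_H.
Maximising: ∂π_H/∂q_H = 109 - 3q_H = 0, giving q_H = 109/3.
Then q_I = (218 - 3·(109/3))/6 = 109/6.
Price P = 284 - 3·(109/2) = 241/2.
Ionix's profit: (241/2 - 66)·(109/6) - 263 = 727.0833.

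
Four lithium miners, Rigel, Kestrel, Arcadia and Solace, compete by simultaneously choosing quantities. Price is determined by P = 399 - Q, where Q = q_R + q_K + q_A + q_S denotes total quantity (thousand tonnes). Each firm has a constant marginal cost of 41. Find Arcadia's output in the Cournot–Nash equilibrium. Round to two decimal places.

Each firm earns π_i = (399 - Q)q_i - 41q_i.
First-order condition (treating rivals' output as given): 358 - 2q_i - Σ_{j≠i} q_j = 0.
By symmetry each firm produces the same amount; substituting Σ_{j≠i} q_j = 3q_i yields q_i = 358/5.

71.60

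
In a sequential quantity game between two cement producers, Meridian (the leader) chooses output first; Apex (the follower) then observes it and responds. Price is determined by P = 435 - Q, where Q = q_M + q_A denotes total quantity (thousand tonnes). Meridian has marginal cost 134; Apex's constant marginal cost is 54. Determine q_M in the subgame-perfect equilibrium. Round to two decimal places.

Solve by backward induction. Given q_M, the follower Apex maximises π_A = (435 - q_M - q_A)q_A - 54q_A.
∂π_A/∂q_A = 381 - q_M - 2q_A = 0 gives the reaction function q_A = (381 - q_M)/2.
The leader anticipates this reaction. Substituting into P = 435 - Q gives P = 489/2 - (1/2)q_M, so π_M = (489/2 - (1/2)q_M)q_M - 134q_M.
The leader's first-order condition 221/2 - q_M = 0 yields q_M = 221/2.
Then q_A = (381 - 221/2)/2 = 541/4.

110.50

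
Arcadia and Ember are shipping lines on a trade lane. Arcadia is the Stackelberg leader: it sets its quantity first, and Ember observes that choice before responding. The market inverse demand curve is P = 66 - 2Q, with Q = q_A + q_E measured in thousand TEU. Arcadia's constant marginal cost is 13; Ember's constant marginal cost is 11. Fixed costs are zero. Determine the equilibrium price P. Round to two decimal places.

The follower Ember best-responds to any q_A: π_E = (66 - 2Q)q_E - 11q_E.
Setting the follower's marginal profit to zero, 55 - 2q_A - 4q_E = 0, i.e. q_E = (55 - 2q_A)/4.
Arcadia substitutes q_E(q_A) into its own profit: π_A = q_A(66 - 2q_A - (55 - 2q_A)/2) - 13q_A = (77/2 - q_A)q_A - 13q_A.
Leader FOC: 51/2 - 2q_A = 0, so q_A = 51/4.
Then q_E = (55 - 2·(51/4))/4 = 59/8.
Total output Q = 161/8, so price P = 66 - 2·(161/8) = 103/4.

25.75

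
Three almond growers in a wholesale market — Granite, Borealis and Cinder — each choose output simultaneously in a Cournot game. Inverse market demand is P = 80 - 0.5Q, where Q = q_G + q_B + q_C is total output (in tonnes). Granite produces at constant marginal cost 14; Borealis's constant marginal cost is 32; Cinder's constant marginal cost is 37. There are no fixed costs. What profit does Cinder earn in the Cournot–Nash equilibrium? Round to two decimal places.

28.13

Granite's profit: π_G = (80 - 0.5Q)q_G - (14q_G). Setting ∂π_G/∂q_G = 0: 66 - q_G - (1/2)(q_B + q_C) = 0.
Borealis's profit: π_B = (80 - 0.5Q)q_B - (32q_B). Setting ∂π_B/∂q_B = 0: 48 - q_B - (1/2)(q_G + q_C) = 0.
Cinder's profit: π_C = (80 - 0.5Q)q_C - (37q_C). Setting ∂π_C/∂q_C = 0: 43 - q_C - (1/2)(q_G + q_B) = 0.
Adding the 3 first-order conditions: 157 − 2Q = 0, so Q = 157/2.
Back-substituting: q_G = (66 − 157/4)/(1/2) = 107/2, q_B = (48 − 157/4)/(1/2) = 35/2, q_C = (43 − 157/4)/(1/2) = 15/2.
Price P = 80 - (1/2)·(157/2) = 163/4.
Cinder's profit: (163/4 - 37)·(15/2) = 225/8.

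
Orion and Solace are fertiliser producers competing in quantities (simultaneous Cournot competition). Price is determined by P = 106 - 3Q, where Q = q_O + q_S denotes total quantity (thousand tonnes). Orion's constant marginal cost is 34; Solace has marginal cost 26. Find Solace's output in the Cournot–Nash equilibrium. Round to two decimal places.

Orion's profit: π_O = (106 - 3Q)q_O - (34q_O). Setting ∂π_O/∂q_O = 0: 72 - 6q_O - 3(q_S) = 0.
Solace's profit: π_S = (106 - 3Q)q_S - (26q_S). Setting ∂π_S/∂q_S = 0: 80 - 6q_S - 3(q_O) = 0.
Best responses: q_O = (72 - 3q_S)/6, q_S = (80 - 3q_O)/6.
Solving the pair: q_O = 64/9, q_S = 88/9.

9.78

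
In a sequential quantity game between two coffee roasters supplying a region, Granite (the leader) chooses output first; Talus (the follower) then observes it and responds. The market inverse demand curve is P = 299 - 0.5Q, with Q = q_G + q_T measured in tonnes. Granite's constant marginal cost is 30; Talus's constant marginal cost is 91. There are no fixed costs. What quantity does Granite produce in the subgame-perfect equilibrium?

Solve by backward induction. Given q_G, the follower Talus maximises π_T = (299 - (1/2)q_G - (1/2)q_T)q_T - 91q_T.
∂π_T/∂q_T = 208 - (1/2)q_G - q_T = 0 gives the reaction function q_T = (208 - (1/2)q_G).
Granite substitutes q_T(q_G) into its own profit: π_G = q_G(299 - (1/2)q_G - (208 - (1/2)q_G)/2) - 30q_G = (195 - (1/4)q_G)q_G - 30q_G.
The leader's first-order condition 165 - (1/2)q_G = 0 yields q_G = 330.
Then q_T = (208 - (1/2)·330) = 43.

330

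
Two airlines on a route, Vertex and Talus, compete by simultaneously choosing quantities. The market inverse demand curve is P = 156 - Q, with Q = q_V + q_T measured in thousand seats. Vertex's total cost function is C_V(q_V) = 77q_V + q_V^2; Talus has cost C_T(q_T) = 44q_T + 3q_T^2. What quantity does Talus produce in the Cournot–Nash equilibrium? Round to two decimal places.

Vertex's profit: π_V = (156 - Q)q_V - (77q_V + q_V²). Setting ∂π_V/∂q_V = 0: 79 - 4q_V - (q_T) = 0.
Talus's first-order condition: 112 - 8q_T - (q_V) = 0.
Best responses: q_V = (79 - q_T)/4, q_T = (112 - q_V)/8.
Substituting one into the other gives q_V = 520/31 and q_T = 369/31.

11.90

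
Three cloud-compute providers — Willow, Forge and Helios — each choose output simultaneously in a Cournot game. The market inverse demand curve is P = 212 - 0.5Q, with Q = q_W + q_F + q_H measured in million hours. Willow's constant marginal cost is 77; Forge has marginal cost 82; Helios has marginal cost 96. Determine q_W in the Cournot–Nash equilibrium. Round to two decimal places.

79.50

Willow's profit: π_W = (212 - 0.5Q)q_W - (77q_W). Setting ∂π_W/∂q_W = 0: 135 - q_W - (1/2)(q_F + q_H) = 0.
Forge's profit: π_F = (212 - 0.5Q)q_F - (82q_F). Setting ∂π_F/∂q_F = 0: 130 - q_F - (1/2)(q_W + q_H) = 0.
Helios's profit: π_H = (212 - 0.5Q)q_H - (96q_H). Setting ∂π_H/∂q_H = 0: 116 - q_H - (1/2)(q_W + q_F) = 0.
Adding the 3 first-order conditions: 381 − 2Q = 0, so Q = 381/2.
Back-substituting: q_W = (135 − 381/4)/(1/2) = 159/2, q_F = (130 − 381/4)/(1/2) = 139/2, q_H = (116 − 381/4)/(1/2) = 83/2.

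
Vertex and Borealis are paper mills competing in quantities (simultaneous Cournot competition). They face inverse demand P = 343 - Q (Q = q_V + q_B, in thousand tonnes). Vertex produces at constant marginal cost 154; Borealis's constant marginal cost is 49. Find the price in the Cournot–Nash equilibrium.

182

Vertex's profit: π_V = (343 - Q)q_V - (154q_V). Setting ∂π_V/∂q_V = 0: 189 - 2q_V - (q_B) = 0.
Borealis's first-order condition: 294 - 2q_B - (q_V) = 0.
Rearranging gives the reaction functions q_V = (189 - q_B)/2 and q_B = (294 - q_V)/2.
Solving the pair: q_V = 28, q_B = 133.
Total output Q = 161, so price P = 343 - 161 = 182.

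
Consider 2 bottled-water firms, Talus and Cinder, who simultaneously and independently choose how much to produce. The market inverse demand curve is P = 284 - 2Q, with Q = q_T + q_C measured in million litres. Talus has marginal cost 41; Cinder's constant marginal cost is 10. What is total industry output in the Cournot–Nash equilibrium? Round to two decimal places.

86.17

Talus's profit: π_T = (284 - 2Q)q_T - (41q_T). Setting ∂π_T/∂q_T = 0: 243 - 4q_T - 2(q_C) = 0.
Cinder's profit: π_C = (284 - 2Q)q_C - (10q_C). Setting ∂π_C/∂q_C = 0: 274 - 4q_C - 2(q_T) = 0.
Rearranging gives the reaction functions q_T = (243 - 2q_C)/4 and q_C = (274 - 2q_T)/4.
Substituting one into the other gives q_T = 106/3 and q_C = 305/6.
Total output Q = 106/3 + 305/6 = 517/6.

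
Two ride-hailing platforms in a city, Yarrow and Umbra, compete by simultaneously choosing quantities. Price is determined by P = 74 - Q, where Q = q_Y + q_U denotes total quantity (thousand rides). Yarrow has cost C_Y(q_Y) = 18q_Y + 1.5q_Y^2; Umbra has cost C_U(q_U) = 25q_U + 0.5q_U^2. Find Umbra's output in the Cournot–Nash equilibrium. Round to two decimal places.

Yarrow's profit: π_Y = (74 - Q)q_Y - (18q_Y + (3/2)q_Y²). Setting ∂π_Y/∂q_Y = 0: 56 - 5q_Y - (q_U) = 0.
Umbra's first-order condition: 49 - 3q_U - (q_Y) = 0.
So q_Y = (56 - q_U)/5 and q_U = (49 - q_Y)/3.
Substituting one into the other gives q_Y = 17/2 and q_U = 27/2.

13.50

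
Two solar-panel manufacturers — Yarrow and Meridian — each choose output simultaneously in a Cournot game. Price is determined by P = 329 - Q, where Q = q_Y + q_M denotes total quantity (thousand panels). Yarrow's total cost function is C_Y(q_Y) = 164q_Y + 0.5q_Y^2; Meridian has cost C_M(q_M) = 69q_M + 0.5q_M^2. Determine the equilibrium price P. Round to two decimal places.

222.75

Yarrow's profit: π_Y = (329 - Q)q_Y - (164q_Y + (1/2)q_Y²). Setting ∂π_Y/∂q_Y = 0: 165 - 3q_Y - (q_M) = 0.
Meridian's profit: π_M = (329 - Q)q_M - (69q_M + (1/2)q_M²). Setting ∂π_M/∂q_M = 0: 260 - 3q_M - (q_Y) = 0.
Rearranging gives the reaction functions q_Y = (165 - q_M)/3 and q_M = (260 - q_Y)/3.
Substituting one into the other gives q_Y = 235/8 and q_M = 615/8.
Total output Q = 425/4, so price P = 329 - 425/4 = 891/4.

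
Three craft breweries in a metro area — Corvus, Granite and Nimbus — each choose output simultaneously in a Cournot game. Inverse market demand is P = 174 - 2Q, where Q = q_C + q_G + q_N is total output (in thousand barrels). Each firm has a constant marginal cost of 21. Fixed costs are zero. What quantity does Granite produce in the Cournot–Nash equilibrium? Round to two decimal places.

Each firm earns π_i = (174 - 2Q)q_i - 21q_i.
First-order condition (treating rivals' output as given): 153 - 4q_i - 2·Σ_{j≠i} q_j = 0.
With identical firms every q_j equals q_i, so Σ_{j≠i} q_j = 2q_i and 153 = 8q_i, giving q_i = 153/8.

19.13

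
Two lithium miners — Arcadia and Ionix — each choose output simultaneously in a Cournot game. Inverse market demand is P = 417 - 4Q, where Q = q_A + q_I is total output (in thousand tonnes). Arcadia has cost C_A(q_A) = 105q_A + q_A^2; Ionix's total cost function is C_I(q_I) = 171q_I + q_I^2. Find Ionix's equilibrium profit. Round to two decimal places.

1040.92

Arcadia's profit: π_A = (417 - 4Q)q_A - (105q_A + q_A²). Setting ∂π_A/∂q_A = 0: 312 - 10q_A - 4(q_I) = 0.
Ionix's first-order condition: 246 - 10q_I - 4(q_A) = 0.
Rearranging gives the reaction functions q_A = (312 - 4q_I)/10 and q_I = (246 - 4q_A)/10.
Solving the pair: q_A = 178/7, q_I = 101/7.
Price P = 417 - 4·(279/7) = 1803/7.
Ionix's profit: (1803/7)·(101/7) - 171·(101/7) - (101/7)² = 1040.9184.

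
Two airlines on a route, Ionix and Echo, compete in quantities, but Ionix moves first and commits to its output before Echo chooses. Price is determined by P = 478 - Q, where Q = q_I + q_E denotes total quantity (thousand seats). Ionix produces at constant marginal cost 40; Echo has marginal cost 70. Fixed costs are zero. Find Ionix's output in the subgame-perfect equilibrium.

234

The follower Echo best-responds to any q_I: π_E = (478 - Q)q_E - 70q_E.
Setting the follower's marginal profit to zero, 408 - q_I - 2q_E = 0, i.e. q_E = (408 - q_I)/2.
The leader anticipates this reaction. Substituting into P = 478 - Q gives P = 274 - (1/2)q_I, so π_I = (274 - (1/2)q_I)q_I - 40q_I.
Leader FOC: 234 - q_I = 0, so q_I = 234.
Then q_E = (408 - 234)/2 = 87.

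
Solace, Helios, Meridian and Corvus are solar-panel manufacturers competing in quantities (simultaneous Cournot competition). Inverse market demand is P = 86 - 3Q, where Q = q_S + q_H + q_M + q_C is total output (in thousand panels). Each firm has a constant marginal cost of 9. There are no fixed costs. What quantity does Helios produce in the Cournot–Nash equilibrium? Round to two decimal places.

5.13

A representative firm's profit is π_i = q_i(86 - 3Q) - 9q_i.
First-order condition (treating rivals' output as given): 77 - 6q_i - 3·Σ_{j≠i} q_j = 0.
By symmetry each firm produces the same amount; substituting Σ_{j≠i} q_j = 3q_i yields q_i = 77/15.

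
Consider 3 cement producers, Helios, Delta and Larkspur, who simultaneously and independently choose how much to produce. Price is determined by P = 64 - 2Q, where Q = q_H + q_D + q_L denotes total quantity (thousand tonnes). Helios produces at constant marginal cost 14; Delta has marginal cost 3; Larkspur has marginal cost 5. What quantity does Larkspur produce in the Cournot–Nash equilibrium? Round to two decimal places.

Helios's profit: π_H = (64 - 2Q)q_H - (14q_H). Setting ∂π_H/∂q_H = 0: 50 - 4q_H - 2(q_D + q_L) = 0.
Delta's first-order condition: 61 - 4q_D - 2(q_H + q_L) = 0.
Larkspur's first-order condition: 59 - 4q_L - 2(q_H + q_D) = 0.
Summing all 3 equations gives 170 − 8Q = 0, hence Q = 85/4.
Back-substituting: q_H = (50 − 85/2)/2 = 15/4, q_D = (61 − 85/2)/2 = 37/4, q_L = (59 − 85/2)/2 = 33/4.

8.25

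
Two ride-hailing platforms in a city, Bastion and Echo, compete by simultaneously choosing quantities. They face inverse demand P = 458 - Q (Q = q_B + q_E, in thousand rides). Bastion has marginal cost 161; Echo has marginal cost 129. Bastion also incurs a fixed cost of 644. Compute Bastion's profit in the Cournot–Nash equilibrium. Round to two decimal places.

Bastion's profit: π_B = (458 - Q)q_B - (161q_B). Setting ∂π_B/∂q_B = 0: 297 - 2q_B - (q_E) = 0.
Echo's profit: π_E = (458 - Q)q_E - (129q_E). Setting ∂π_E/∂q_E = 0: 329 - 2q_E - (q_B) = 0.
Best responses: q_B = (297 - q_E)/2, q_E = (329 - q_B)/2.
Substituting one into the other gives q_B = 265/3 and q_E = 361/3.
Price P = 458 - 626/3 = 748/3.
Bastion's profit: (748/3 - 161)·(265/3) - 644 = 7158.7778.

7158.78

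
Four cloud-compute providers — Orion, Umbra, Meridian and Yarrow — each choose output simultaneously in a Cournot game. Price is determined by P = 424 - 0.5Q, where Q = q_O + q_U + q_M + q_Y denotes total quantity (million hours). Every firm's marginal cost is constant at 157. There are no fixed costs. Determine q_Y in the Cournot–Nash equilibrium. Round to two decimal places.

106.80

Each firm earns π_i = (424 - 0.5Q)q_i - 157q_i.
Setting ∂π_i/∂q_i = 0 with rivals' quantities fixed: 267 - q_i - (1/2)·Σ_{j≠i} q_j = 0.
By symmetry each firm produces the same amount; substituting Σ_{j≠i} q_j = 3q_i yields q_i = 267/(5/2) = 534/5.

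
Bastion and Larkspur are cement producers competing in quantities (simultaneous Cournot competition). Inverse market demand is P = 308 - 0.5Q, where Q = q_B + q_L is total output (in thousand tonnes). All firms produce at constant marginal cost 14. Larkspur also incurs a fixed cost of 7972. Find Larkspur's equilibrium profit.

Each firm earns π_i = (308 - 0.5Q)q_i - 14q_i.
First-order condition (treating rivals' output as given): 294 - q_i - (1/2)q_j = 0.
By symmetry each firm produces the same amount; substituting q_j = q_i yields q_i = 294/(3/2) = 196.
Price P = 308 - (1/2)·392 = 112.
Larkspur's profit: (112 - 14)·196 - 7972 = 11236.

11236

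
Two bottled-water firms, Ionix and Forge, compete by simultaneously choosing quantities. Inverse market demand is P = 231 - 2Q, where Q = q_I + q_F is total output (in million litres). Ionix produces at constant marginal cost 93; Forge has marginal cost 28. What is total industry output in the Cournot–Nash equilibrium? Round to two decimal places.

56.83

Ionix's profit: π_I = (231 - 2Q)q_I - (93q_I). Setting ∂π_I/∂q_I = 0: 138 - 4q_I - 2(q_F) = 0.
Forge's profit: π_F = (231 - 2Q)q_F - (28q_F). Setting ∂π_F/∂q_F = 0: 203 - 4q_F - 2(q_I) = 0.
So q_I = (138 - 2q_F)/4 and q_F = (203 - 2q_I)/4.
Solving the pair: q_I = 73/6, q_F = 134/3.
Total output Q = 73/6 + 134/3 = 341/6.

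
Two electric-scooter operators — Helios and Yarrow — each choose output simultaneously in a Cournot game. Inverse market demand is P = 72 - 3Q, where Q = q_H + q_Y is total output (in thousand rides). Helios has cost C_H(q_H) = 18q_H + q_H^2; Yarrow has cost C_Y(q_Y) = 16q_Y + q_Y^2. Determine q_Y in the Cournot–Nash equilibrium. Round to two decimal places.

Helios's profit: π_H = (72 - 3Q)q_H - (18q_H + q_H²). Setting ∂π_H/∂q_H = 0: 54 - 8q_H - 3(q_Y) = 0.
Yarrow's first-order condition: 56 - 8q_Y - 3(q_H) = 0.
So q_H = (54 - 3q_Y)/8 and q_Y = (56 - 3q_H)/8.
Solving the pair: q_H = 24/5, q_Y = 26/5.

5.20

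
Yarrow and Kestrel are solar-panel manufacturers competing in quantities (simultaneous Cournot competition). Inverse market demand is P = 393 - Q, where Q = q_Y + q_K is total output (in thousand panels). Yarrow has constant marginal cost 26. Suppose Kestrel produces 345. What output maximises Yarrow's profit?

With the rival's output fixed at 345, Yarrow's profit is π_Y = (393 - 345 - q_Y)q_Y - (26q_Y) = (48 - q_Y)q_Y - (26q_Y).
∂π_Y/∂q_Y = 22 - 2q_Y = 0, so q_Y = 11.

11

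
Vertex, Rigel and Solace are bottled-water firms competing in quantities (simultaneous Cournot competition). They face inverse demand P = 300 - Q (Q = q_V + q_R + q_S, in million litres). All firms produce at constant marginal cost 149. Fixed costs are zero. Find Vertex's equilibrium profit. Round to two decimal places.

A representative firm's profit is π_i = q_i(300 - Q) - 149q_i.
Setting ∂π_i/∂q_i = 0 with rivals' quantities fixed: 151 - 2q_i - Σ_{j≠i} q_j = 0.
By symmetry each firm produces the same amount; substituting Σ_{j≠i} q_j = 2q_i yields q_i = 151/4.
Price P = 300 - 453/4 = 747/4.
Vertex's profit: (747/4 - 149)·(151/4) = 1425.0625.

1425.06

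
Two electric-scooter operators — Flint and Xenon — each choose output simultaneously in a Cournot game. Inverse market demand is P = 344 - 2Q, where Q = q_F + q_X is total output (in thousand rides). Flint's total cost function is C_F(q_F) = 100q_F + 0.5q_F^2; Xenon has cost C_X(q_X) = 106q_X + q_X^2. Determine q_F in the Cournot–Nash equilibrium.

38

Flint's profit: π_F = (344 - 2Q)q_F - (100q_F + (1/2)q_F²). Setting ∂π_F/∂q_F = 0: 244 - 5q_F - 2(q_X) = 0.
Xenon's first-order condition: 238 - 6q_X - 2(q_F) = 0.
Best responses: q_F = (244 - 2q_X)/5, q_X = (238 - 2q_F)/6.
Solving the pair: q_F = 38, q_X = 27.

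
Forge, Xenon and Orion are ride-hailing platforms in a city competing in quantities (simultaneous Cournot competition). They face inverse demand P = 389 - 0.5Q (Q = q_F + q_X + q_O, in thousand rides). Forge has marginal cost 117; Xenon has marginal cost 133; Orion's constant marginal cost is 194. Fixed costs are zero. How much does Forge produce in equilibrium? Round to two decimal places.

Forge's profit: π_F = (389 - 0.5Q)q_F - (117q_F). Setting ∂π_F/∂q_F = 0: 272 - q_F - (1/2)(q_X + q_O) = 0.
Xenon's first-order condition: 256 - q_X - (1/2)(q_F + q_O) = 0.
Orion's profit: π_O = (389 - 0.5Q)q_O - (194q_O). Setting ∂π_O/∂q_O = 0: 195 - q_O - (1/2)(q_F + q_X) = 0.
Adding the 3 first-order conditions: 723 − 2Q = 0, so Q = 723/2.
Back-substituting: q_F = (272 − 723/4)/(1/2) = 365/2, q_X = (256 − 723/4)/(1/2) = 301/2, q_O = (195 − 723/4)/(1/2) = 57/2.

182.50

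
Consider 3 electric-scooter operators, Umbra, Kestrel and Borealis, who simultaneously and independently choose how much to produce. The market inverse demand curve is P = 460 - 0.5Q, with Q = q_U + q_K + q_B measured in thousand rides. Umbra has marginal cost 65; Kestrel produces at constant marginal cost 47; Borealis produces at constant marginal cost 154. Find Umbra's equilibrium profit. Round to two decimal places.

Umbra's profit: π_U = (460 - 0.5Q)q_U - (65q_U). Setting ∂π_U/∂q_U = 0: 395 - q_U - (1/2)(q_K + q_B) = 0.
Kestrel's first-order condition: 413 - q_K - (1/2)(q_U + q_B) = 0.
Borealis's first-order condition: 306 - q_B - (1/2)(q_U + q_K) = 0.
Adding the 3 first-order conditions: 1114 − 2Q = 0, so Q = 557.
Back-substituting: q_U = (395 − 557/2)/(1/2) = 233, q_K = (413 − 557/2)/(1/2) = 269, q_B = (306 − 557/2)/(1/2) = 55.
Price P = 460 - (1/2)·557 = 363/2.
Umbra's profit: (363/2 - 65)·233 = 27144.5000.

27144.50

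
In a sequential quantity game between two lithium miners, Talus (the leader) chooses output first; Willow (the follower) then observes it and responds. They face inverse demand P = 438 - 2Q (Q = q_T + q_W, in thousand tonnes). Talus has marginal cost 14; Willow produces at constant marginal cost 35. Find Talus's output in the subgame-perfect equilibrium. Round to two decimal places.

The follower Willow best-responds to any q_T: π_W = (438 - 2Q)q_W - 35q_W.
Setting the follower's marginal profit to zero, 403 - 2q_T - 4q_W = 0, i.e. q_W = (403 - 2q_T)/4.
Talus substitutes q_W(q_T) into its own profit: π_T = q_T(438 - 2q_T - (403 - 2q_T)/2) - 14q_T = (473/2 - q_T)q_T - 14q_T.
Maximising: ∂π_T/∂q_T = 445/2 - 2q_T = 0, giving q_T = 445/4.
Then q_W = (403 - 2·(445/4))/4 = 361/8.

111.25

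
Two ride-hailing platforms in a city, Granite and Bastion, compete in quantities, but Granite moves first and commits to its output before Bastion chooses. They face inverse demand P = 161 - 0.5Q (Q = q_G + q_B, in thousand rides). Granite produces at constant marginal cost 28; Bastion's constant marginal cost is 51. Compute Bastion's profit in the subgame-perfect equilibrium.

512

Solve by backward induction. Given q_G, the follower Bastion maximises π_B = (161 - (1/2)q_G - (1/2)q_B)q_B - 51q_B.
∂π_B/∂q_B = 110 - (1/2)q_G - q_B = 0 gives the reaction function q_B = (110 - (1/2)q_G).
Granite substitutes q_B(q_G) into its own profit: π_G = q_G(161 - (1/2)q_G - (110 - (1/2)q_G)/2) - 28q_G = (106 - (1/4)q_G)q_G - 28q_G.
The leader's first-order condition 78 - (1/2)q_G = 0 yields q_G = 156.
Then q_B = (110 - (1/2)·156) = 32.
Price P = 161 - (1/2)·188 = 67.
Bastion's profit: (67 - 51)·32 = 512.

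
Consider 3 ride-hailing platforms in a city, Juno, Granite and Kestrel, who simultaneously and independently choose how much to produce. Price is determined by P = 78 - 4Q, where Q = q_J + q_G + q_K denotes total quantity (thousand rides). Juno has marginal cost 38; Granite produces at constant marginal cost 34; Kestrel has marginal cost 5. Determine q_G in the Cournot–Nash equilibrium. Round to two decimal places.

Juno's profit: π_J = (78 - 4Q)q_J - (38q_J). Setting ∂π_J/∂q_J = 0: 40 - 8q_J - 4(q_G + q_K) = 0.
Granite's profit: π_G = (78 - 4Q)q_G - (34q_G). Setting ∂π_G/∂q_G = 0: 44 - 8q_G - 4(q_J + q_K) = 0.
Kestrel's first-order condition: 73 - 8q_K - 4(q_J + q_G) = 0.
Adding the 3 first-order conditions: 157 − 16Q = 0, so Q = 157/16.
Back-substituting: q_J = (40 − 157/4)/4 = 3/16, q_G = (44 − 157/4)/4 = 19/16, q_K = (73 − 157/4)/4 = 135/16.

1.19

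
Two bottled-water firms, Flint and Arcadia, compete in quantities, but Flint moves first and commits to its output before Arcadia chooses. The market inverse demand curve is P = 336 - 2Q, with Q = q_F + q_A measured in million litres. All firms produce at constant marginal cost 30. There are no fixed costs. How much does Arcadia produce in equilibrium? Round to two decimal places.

38.25

Solve by backward induction. Given q_F, the follower Arcadia maximises π_A = (336 - 2q_F - 2q_A)q_A - 30q_A.
Follower FOC: 306 - 2q_F - 4q_A = 0, so q_A(q_F) = (306 - 2q_F)/4.
The leader anticipates this reaction. Substituting into P = 336 - 2Q gives P = 183 - q_F, so π_F = (183 - q_F)q_F - 30q_F.
Maximising: ∂π_F/∂q_F = 153 - 2q_F = 0, giving q_F = 153/2.
Then q_A = (306 - 2·(153/2))/4 = 153/4.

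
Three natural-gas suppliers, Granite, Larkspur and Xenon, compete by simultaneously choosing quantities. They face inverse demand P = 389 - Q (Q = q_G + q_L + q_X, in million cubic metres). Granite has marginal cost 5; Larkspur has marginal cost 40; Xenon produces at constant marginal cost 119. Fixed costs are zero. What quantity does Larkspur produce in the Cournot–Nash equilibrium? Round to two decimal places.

98.25

Granite's profit: π_G = (389 - Q)q_G - (5q_G). Setting ∂π_G/∂q_G = 0: 384 - 2q_G - (q_L + q_X) = 0.
Larkspur's profit: π_L = (389 - Q)q_L - (40q_L). Setting ∂π_L/∂q_L = 0: 349 - 2q_L - (q_G + q_X) = 0.
Xenon's profit: π_X = (389 - Q)q_X - (119q_X). Setting ∂π_X/∂q_X = 0: 270 - 2q_X - (q_G + q_L) = 0.
Summing all 3 equations gives 1003 − 4Q = 0, hence Q = 1003/4.
Back-substituting: q_G = (384 − 1003/4) = 533/4, q_L = (349 − 1003/4) = 393/4, q_X = (270 − 1003/4) = 77/4.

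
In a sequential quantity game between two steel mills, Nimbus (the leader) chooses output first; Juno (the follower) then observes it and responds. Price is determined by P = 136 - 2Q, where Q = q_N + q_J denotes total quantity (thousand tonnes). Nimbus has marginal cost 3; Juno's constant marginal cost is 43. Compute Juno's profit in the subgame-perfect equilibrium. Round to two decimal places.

The follower Juno best-responds to any q_N: π_J = (136 - 2Q)q_J - 43q_J.
Follower FOC: 93 - 2q_N - 4q_J = 0, so q_J(q_N) = (93 - 2q_N)/4.
Nimbus substitutes q_J(q_N) into its own profit: π_N = q_N(136 - 2q_N - (93 - 2q_N)/2) - 3q_N = (179/2 - q_N)q_N - 3q_N.
Leader FOC: 173/2 - 2q_N = 0, so q_N = 173/4.
Then q_J = (93 - 2·(173/4))/4 = 13/8.
Price P = 136 - 2·(359/8) = 185/4.
Juno's profit: (185/4 - 43)·(13/8) = 169/32.

5.28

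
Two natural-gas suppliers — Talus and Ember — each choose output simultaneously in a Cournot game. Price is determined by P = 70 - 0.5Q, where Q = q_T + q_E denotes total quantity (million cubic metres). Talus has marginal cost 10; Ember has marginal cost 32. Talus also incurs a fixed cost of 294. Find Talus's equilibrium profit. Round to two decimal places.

Talus's profit: π_T = (70 - 0.5Q)q_T - (10q_T). Setting ∂π_T/∂q_T = 0: 60 - q_T - (1/2)(q_E) = 0.
Ember's first-order condition: 38 - q_E - (1/2)(q_T) = 0.
Best responses: q_T = (60 - (1/2)q_E), q_E = (38 - (1/2)q_T).
Substituting one into the other gives q_T = 164/3 and q_E = 32/3.
Price P = 70 - (1/2)·(196/3) = 112/3.
Talus's profit: (112/3 - 10)·(164/3) - 294 = 1200.2222.

1200.22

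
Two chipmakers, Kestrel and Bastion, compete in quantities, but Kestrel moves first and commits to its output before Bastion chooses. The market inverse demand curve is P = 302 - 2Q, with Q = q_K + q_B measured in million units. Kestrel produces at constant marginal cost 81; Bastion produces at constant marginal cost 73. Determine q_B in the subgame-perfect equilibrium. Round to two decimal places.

30.63

The follower Bastion best-responds to any q_K: π_B = (302 - 2Q)q_B - 73q_B.
∂π_B/∂q_B = 229 - 2q_K - 4q_B = 0 gives the reaction function q_B = (229 - 2q_K)/4.
Kestrel substitutes q_B(q_K) into its own profit: π_K = q_K(302 - 2q_K - (229 - 2q_K)/2) - 81q_K = (375/2 - q_K)q_K - 81q_K.
Maximising: ∂π_K/∂q_K = 213/2 - 2q_K = 0, giving q_K = 213/4.
Then q_B = (229 - 2·(213/4))/4 = 245/8.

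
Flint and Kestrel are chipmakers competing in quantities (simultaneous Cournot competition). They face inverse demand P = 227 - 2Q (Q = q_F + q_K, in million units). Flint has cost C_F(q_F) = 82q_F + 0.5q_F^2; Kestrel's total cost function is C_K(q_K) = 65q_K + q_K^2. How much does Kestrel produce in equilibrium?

Flint's profit: π_F = (227 - 2Q)q_F - (82q_F + (1/2)q_F²). Setting ∂π_F/∂q_F = 0: 145 - 5q_F - 2(q_K) = 0.
Kestrel's first-order condition: 162 - 6q_K - 2(q_F) = 0.
Rearranging gives the reaction functions q_F = (145 - 2q_K)/5 and q_K = (162 - 2q_F)/6.
Substituting one into the other gives q_F = 21 and q_K = 20.

20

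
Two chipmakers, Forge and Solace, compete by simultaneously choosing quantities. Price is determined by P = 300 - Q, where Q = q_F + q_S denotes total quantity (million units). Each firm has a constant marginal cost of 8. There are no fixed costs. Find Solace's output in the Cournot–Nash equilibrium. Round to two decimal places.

Each firm earns π_i = (300 - Q)q_i - 8q_i.
First-order condition (treating rivals' output as given): 292 - 2q_i - q_j = 0.
By symmetry each firm produces the same amount; substituting q_j = q_i yields q_i = 292/3.

97.33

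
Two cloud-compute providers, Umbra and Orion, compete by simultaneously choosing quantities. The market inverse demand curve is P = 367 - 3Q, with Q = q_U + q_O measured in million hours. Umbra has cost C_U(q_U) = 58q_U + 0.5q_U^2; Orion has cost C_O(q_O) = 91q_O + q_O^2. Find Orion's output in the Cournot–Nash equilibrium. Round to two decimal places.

21.38

Umbra's profit: π_U = (367 - 3Q)q_U - (58q_U + (1/2)q_U²). Setting ∂π_U/∂q_U = 0: 309 - 7q_U - 3(q_O) = 0.
Orion's first-order condition: 276 - 8q_O - 3(q_U) = 0.
So q_U = (309 - 3q_O)/7 and q_O = (276 - 3q_U)/8.
Solving the pair: q_U = 1644/47, q_O = 1005/47.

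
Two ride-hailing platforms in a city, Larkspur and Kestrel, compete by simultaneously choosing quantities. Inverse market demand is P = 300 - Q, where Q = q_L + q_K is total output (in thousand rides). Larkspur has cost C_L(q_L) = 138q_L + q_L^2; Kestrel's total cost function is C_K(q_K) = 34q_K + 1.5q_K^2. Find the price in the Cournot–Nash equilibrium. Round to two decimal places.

Larkspur's profit: π_L = (300 - Q)q_L - (138q_L + q_L²). Setting ∂π_L/∂q_L = 0: 162 - 4q_L - (q_K) = 0.
Kestrel's first-order condition: 266 - 5q_K - (q_L) = 0.
Best responses: q_L = (162 - q_K)/4, q_K = (266 - q_L)/5.
Solving the pair: q_L = 544/19, q_K = 902/19.
Total output Q = 1446/19, so price P = 300 - 1446/19 = 223.8947.

223.89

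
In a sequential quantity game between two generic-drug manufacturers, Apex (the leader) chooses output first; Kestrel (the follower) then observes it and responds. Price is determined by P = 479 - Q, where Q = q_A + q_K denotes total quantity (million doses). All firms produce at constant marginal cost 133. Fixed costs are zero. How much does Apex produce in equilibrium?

The follower Kestrel best-responds to any q_A: π_K = (479 - Q)q_K - 133q_K.
∂π_K/∂q_K = 346 - q_A - 2q_K = 0 gives the reaction function q_K = (346 - q_A)/2.
The leader anticipates this reaction. Substituting into P = 479 - Q gives P = 306 - (1/2)q_A, so π_A = (306 - (1/2)q_A)q_A - 133q_A.
The leader's first-order condition 173 - q_A = 0 yields q_A = 173.
Then q_K = (346 - 173)/2 = 173/2.

173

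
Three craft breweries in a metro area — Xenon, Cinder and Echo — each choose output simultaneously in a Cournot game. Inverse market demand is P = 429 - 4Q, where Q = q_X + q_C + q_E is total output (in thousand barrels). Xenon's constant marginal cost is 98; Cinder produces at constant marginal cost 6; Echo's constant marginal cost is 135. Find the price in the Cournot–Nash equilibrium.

167

Xenon's profit: π_X = (429 - 4Q)q_X - (98q_X). Setting ∂π_X/∂q_X = 0: 331 - 8q_X - 4(q_C + q_E) = 0.
Cinder's profit: π_C = (429 - 4Q)q_C - (6q_C). Setting ∂π_C/∂q_C = 0: 423 - 8q_C - 4(q_X + q_E) = 0.
Echo's first-order condition: 294 - 8q_E - 4(q_X + q_C) = 0.
Adding the 3 conditions: 1048 − 8Q − 8Q = 0, i.e. Q = 131/2.
Back-substituting: q_X = (331 − 262)/4 = 69/4, q_C = (423 − 262)/4 = 161/4, q_E = (294 − 262)/4 = 8.
Total output Q = 131/2, so price P = 429 - 4·(131/2) = 167.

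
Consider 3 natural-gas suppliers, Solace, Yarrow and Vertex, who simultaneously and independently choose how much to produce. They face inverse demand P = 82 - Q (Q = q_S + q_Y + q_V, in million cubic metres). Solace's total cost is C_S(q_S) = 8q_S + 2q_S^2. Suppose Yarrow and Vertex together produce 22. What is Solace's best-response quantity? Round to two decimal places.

8.67

With rivals' combined output fixed at 22, Solace's profit is π_S = (82 - 22 - q_S)q_S - (8q_S + 2q_S²) = (60 - q_S)q_S - (8q_S + 2q_S²).
∂π_S/∂q_S = 52 - 6q_S = 0, so q_S = 26/3.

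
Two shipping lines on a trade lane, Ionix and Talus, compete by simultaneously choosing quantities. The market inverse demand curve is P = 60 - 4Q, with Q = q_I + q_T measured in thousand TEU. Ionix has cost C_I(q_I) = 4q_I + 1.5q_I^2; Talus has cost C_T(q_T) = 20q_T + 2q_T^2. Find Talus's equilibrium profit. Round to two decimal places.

Ionix's profit: π_I = (60 - 4Q)q_I - (4q_I + (3/2)q_I²). Setting ∂π_I/∂q_I = 0: 56 - 11q_I - 4(q_T) = 0.
Talus's first-order condition: 40 - 12q_T - 4(q_I) = 0.
Rearranging gives the reaction functions q_I = (56 - 4q_T)/11 and q_T = (40 - 4q_I)/12.
Substituting one into the other gives q_I = 128/29 and q_T = 54/29.
Price P = 60 - 4·(182/29) = 1012/29.
Talus's profit: (1012/29)·(54/29) - 20·(54/29) - 2(54/29)² = 20.8038.

20.80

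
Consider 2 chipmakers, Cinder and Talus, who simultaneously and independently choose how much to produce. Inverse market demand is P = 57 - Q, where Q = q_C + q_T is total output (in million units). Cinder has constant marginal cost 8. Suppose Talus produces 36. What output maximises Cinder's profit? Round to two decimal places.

6.50

With the rival's output fixed at 36, Cinder's profit is π_C = (57 - 36 - q_C)q_C - (8q_C) = (21 - q_C)q_C - (8q_C).
∂π_C/∂q_C = 13 - 2q_C = 0, so q_C = 13/2.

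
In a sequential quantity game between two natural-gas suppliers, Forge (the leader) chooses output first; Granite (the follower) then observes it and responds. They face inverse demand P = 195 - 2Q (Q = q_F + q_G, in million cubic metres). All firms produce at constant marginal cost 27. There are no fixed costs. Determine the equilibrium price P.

The follower Granite best-responds to any q_F: π_G = (195 - 2Q)q_G - 27q_G.
Follower FOC: 168 - 2q_F - 4q_G = 0, so q_G(q_F) = (168 - 2q_F)/4.
The leader anticipates this reaction. Substituting into P = 195 - 2Q gives P = 111 - q_F, so π_F = (111 - q_F)q_F - 27q_F.
Maximising: ∂π_F/∂q_F = 84 - 2q_F = 0, giving q_F = 42.
Then q_G = (168 - 2·42)/4 = 21.
Total output Q = 63, so price P = 195 - 2·63 = 69.

69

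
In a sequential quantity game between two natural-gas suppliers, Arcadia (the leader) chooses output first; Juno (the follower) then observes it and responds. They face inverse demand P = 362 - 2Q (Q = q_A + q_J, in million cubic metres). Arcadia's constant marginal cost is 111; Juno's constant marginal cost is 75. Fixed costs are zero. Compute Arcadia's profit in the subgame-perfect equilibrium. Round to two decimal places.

The follower Juno best-responds to any q_A: π_J = (362 - 2Q)q_J - 75q_J.
∂π_J/∂q_J = 287 - 2q_A - 4q_J = 0 gives the reaction function q_J = (287 - 2q_A)/4.
The leader anticipates this reaction. Substituting into P = 362 - 2Q gives P = 437/2 - q_A, so π_A = (437/2 - q_A)q_A - 111q_A.
Maximising: ∂π_A/∂q_A = 215/2 - 2q_A = 0, giving q_A = 215/4.
Then q_J = (287 - 2·(215/4))/4 = 359/8.
Price P = 362 - 2·(789/8) = 659/4.
Arcadia's profit: (659/4 - 111)·(215/4) = 2889.0625.

2889.06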